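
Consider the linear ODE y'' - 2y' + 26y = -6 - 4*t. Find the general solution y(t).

y = -41/169 - 2*t/13 + C1*cos(5*t)*exp(t) + C2*exp(t)*sin(5*t)

Characteristic equation r² - 2r + 26 = 0 has discriminant (-2)² - 4·(26) = -100 < 0, so r = 1 ± 5i.
Hence y_h = C1*cos(5*t)*exp(t) + C2*exp(t)*sin(5*t).
For the particular solution try y_p = A0 + A1*t. Substituting and matching coefficients of each power of t gives A0 = -41/169, A1 = -2/13, so y_p = -41/169 - 2*t/13.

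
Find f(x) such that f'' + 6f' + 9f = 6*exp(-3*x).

f = C1*exp(-3*x) + 3*x**2*exp(-3*x) + C2*x*exp(-3*x)

Characteristic equation r² + 6r + 9 = 0 has discriminant (6)² - 4·(9) = 0, so r = -3 is a repeated root.
Hence f_h = (C1 + C2*x)*exp(-3*x).
Since exp(-3*x) solves the homogeneous equation (r = -3 is a root of multiplicity 2), multiply the trial by x^2. Try f_p = A*x^2*exp(-3*x). Substituting into the equation and dividing by exp(-3*x) gives A = 3, so f_p = 3*x^2*exp(-3*x).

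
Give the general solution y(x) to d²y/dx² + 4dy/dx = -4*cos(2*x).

Characteristic equation r² + 4r = 0 factors as (r + 4)r = 0, so r = -4, 0.
Hence y_h = C1*exp(-4*x) + C2.
Try y_p = A*cos(2*x) + B*sin(2*x). Substituting and equating the coefficients of cos(2x) and sin(2x) gives A = 1/5, B = -2/5, so y_p = -2*sin(2*x)/5 + cos(2*x)/5.

y = C2 - 2*sin(2*x)/5 + cos(2*x)/5 + C1*exp(-4*x)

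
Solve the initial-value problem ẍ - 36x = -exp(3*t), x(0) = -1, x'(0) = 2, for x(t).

x = -73*exp(-6*t)/108 - 13*exp(6*t)/36 + exp(3*t)/27

Characteristic equation r² - 36 = 0 factors as (r - 6)(r + 6) = 0, so r = 6, -6.
Hence x_h = C1*exp(6*t) + C2*exp(-6*t).
Try x_p = A*exp(3*t). Substituting into the equation and dividing by exp(3*t) gives A = 1/27, so x_p = exp(3*t)/27.
General solution: x = exp(3*t)/27 + C1*exp(6*t) + C2*exp(-6*t).
Apply the initial conditions: x(0) = 1/27 + C1 + C2 = -1 and x'(0) = 1/9 - 6*C2 + 6*C1 = 2. Solving gives C1 = -13/36, C2 = -73/108.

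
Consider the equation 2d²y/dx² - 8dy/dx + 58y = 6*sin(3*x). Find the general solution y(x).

Divide through by 2: y'' - 4y' + 29y = 3*sin(3*x).
Characteristic equation r² - 4r + 29 = 0 has discriminant (-4)² - 4·(29) = -100 < 0, so r = 2 ± 5i.
Hence y_h = C1*cos(5*x)*exp(2*x) + C2*exp(2*x)*sin(5*x).
Try y_p = A*cos(3*x) + B*sin(3*x). Substituting and equating the coefficients of cos(3x) and sin(3x) gives A = 9/136, B = 15/136, so y_p = 9*cos(3*x)/136 + 15*sin(3*x)/136.

y = 9*cos(3*x)/136 + 15*sin(3*x)/136 + C1*cos(5*x)*exp(2*x) + C2*exp(2*x)*sin(5*x)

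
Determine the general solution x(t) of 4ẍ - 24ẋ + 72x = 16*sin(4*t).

Divide through by 4: x'' - 6x' + 18x = 4*sin(4*t).
Characteristic equation r² - 6r + 18 = 0 has discriminant (-6)² - 4·(18) = -36 < 0, so r = 3 ± 3i.
Hence x_h = C1*cos(3*t)*exp(3*t) + C2*exp(3*t)*sin(3*t).
Try x_p = A*cos(4*t) + B*sin(4*t). Substituting and equating the coefficients of cos(4t) and sin(4t) gives A = 24/145, B = 2/145, so x_p = 2*sin(4*t)/145 + 24*cos(4*t)/145.

x = 2*sin(4*t)/145 + 24*cos(4*t)/145 + C1*cos(3*t)*exp(3*t) + C2*exp(3*t)*sin(3*t)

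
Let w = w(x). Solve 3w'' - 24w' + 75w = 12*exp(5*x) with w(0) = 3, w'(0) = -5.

Divide through by 3: w'' - 8w' + 25w = 4*exp(5*x).
Characteristic equation r² - 8r + 25 = 0 has discriminant (-8)² - 4·(25) = -36 < 0, so r = 4 ± 3i.
Hence w_h = C1*cos(3*x)*exp(4*x) + C2*exp(4*x)*sin(3*x).
Try w_p = A*exp(5*x). Substituting into the equation and dividing by exp(5*x) gives A = 2/5, so w_p = 2*exp(5*x)/5.
General solution: w = 2*exp(5*x)/5 + C1*cos(3*x)*exp(4*x) + C2*exp(4*x)*sin(3*x).
Apply the initial conditions: w(0) = 2/5 + C1 = 3 and w'(0) = 2 + 3*C2 + 4*C1 = -5. Solving gives C1 = 13/5, C2 = -29/5.

w = 2*exp(5*x)/5 - 29*exp(4*x)*sin(3*x)/5 + 13*cos(3*x)*exp(4*x)/5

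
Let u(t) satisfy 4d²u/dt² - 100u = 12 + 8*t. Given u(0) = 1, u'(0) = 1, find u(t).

Divide through by 4: u'' - 25u = 3 + 2*t.
Characteristic equation r² - 25 = 0 factors as (r - 5)(r + 5) = 0, so r = 5, -5.
Hence u_h = C1*exp(5*t) + C2*exp(-5*t).
For the particular solution try u_p = A0 + A1*t. Substituting and matching coefficients of each power of t gives A0 = -3/25, A1 = -2/25, so u_p = -3/25 - 2*t/25.
General solution: u = -3/25 - 2*t/25 + C1*exp(5*t) + C2*exp(-5*t).
Apply the initial conditions: u(0) = -3/25 + C1 + C2 = 1 and u'(0) = -2/25 - 5*C2 + 5*C1 = 1. Solving gives C1 = 167/250, C2 = 113/250.

u = -3/25 - 2*t/25 + 113*exp(-5*t)/250 + 167*exp(5*t)/250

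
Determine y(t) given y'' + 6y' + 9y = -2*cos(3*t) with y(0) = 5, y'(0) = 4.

Characteristic equation r² + 6r + 9 = 0 has discriminant (6)² - 4·(9) = 0, so r = -3 is a repeated root.
Hence y_h = (C1 + C2*t)*exp(-3*t).
Try y_p = A*cos(3*t) + B*sin(3*t). Substituting and equating the coefficients of cos(3t) and sin(3t) gives A = 0, B = -1/9, so y_p = -sin(3*t)/9.
General solution: y = -sin(3*t)/9 + C1*exp(-3*t) + C2*t*exp(-3*t).
Apply the initial conditions: y(0) = C1 = 5 and y'(0) = -1/3 + C2 - 3*C1 = 4. Solving gives C1 = 5, C2 = 58/3.

y = 5*exp(-3*t) - sin(3*t)/9 + 58*t*exp(-3*t)/3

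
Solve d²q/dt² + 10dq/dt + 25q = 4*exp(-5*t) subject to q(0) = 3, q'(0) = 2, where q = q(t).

Characteristic equation r² + 10r + 25 = 0 has discriminant (10)² - 4·(25) = 0, so r = -5 is a repeated root.
Hence q_h = (C1 + C2*t)*exp(-5*t).
Since exp(-5*t) solves the homogeneous equation (r = -5 is a root of multiplicity 2), multiply the trial by t^2. Try q_p = A*t^2*exp(-5*t). Substituting into the equation and dividing by exp(-5*t) gives A = 2, so q_p = 2*t^2*exp(-5*t).
General solution: q = C1*exp(-5*t) + 2*t^2*exp(-5*t) + C2*t*exp(-5*t).
Apply the initial conditions: q(0) = C1 = 3 and q'(0) = C2 - 5*C1 = 2. Solving gives C1 = 3, C2 = 17.

q = 3*exp(-5*t) + 2*t**2*exp(-5*t) + 17*t*exp(-5*t)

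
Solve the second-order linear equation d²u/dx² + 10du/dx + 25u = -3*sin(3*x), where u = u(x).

u = -12*sin(3*x)/289 + 45*cos(3*x)/578 + C1*exp(-5*x) + C2*x*exp(-5*x)

Characteristic equation r² + 10r + 25 = 0 has discriminant (10)² - 4·(25) = 0, so r = -5 is a repeated root.
Hence u_h = (C1 + C2*x)*exp(-5*x).
Try u_p = A*cos(3*x) + B*sin(3*x). Substituting and equating the coefficients of cos(3x) and sin(3x) gives A = 45/578, B = -12/289, so u_p = -12*sin(3*x)/289 + 45*cos(3*x)/578.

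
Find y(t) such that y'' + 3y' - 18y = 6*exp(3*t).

Characteristic equation r² + 3r - 18 = 0 factors as (r + 6)(r - 3) = 0, so r = -6, 3.
Hence y_h = C1*exp(-6*t) + C2*exp(3*t).
Since exp(3*t) solves the homogeneous equation (r = 3 is a root of multiplicity 1), multiply the trial by t. Try y_p = A*t*exp(3*t). Substituting into the equation and dividing by exp(3*t) gives A = 2/3, so y_p = 2*t*exp(3*t)/3.

y = C1*exp(-6*t) + C2*exp(3*t) + 2*t*exp(3*t)/3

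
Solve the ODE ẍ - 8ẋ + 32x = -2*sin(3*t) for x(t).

x = -48*cos(3*t)/1105 - 46*sin(3*t)/1105 + C1*cos(4*t)*exp(4*t) + C2*exp(4*t)*sin(4*t)

Characteristic equation r² - 8r + 32 = 0 has discriminant (-8)² - 4·(32) = -64 < 0, so r = 4 ± 4i.
Hence x_h = C1*cos(4*t)*exp(4*t) + C2*exp(4*t)*sin(4*t).
Try x_p = A*cos(3*t) + B*sin(3*t). Substituting and equating the coefficients of cos(3t) and sin(3t) gives A = -48/1105, B = -46/1105, so x_p = -48*cos(3*t)/1105 - 46*sin(3*t)/1105.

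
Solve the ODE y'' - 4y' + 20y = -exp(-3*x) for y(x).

y = -exp(-3*x)/41 + C1*cos(4*x)*exp(2*x) + C2*exp(2*x)*sin(4*x)

Characteristic equation r² - 4r + 20 = 0 has discriminant (-4)² - 4·(20) = -64 < 0, so r = 2 ± 4i.
Hence y_h = C1*cos(4*x)*exp(2*x) + C2*exp(2*x)*sin(4*x).
Try y_p = A*exp(-3*x). Substituting into the equation and dividing by exp(-3*x) gives A = -1/41, so y_p = -exp(-3*x)/41.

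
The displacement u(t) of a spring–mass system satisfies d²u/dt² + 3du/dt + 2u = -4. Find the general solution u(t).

Characteristic equation r² + 3r + 2 = 0 factors as (r + 1)(r + 2) = 0, so r = -1, -2.
Hence u_h = C1*exp(-t) + C2*exp(-2*t).
For the particular solution try u_p = A0. Substituting and matching coefficients of each power of t gives A0 = -2, so u_p = -2.

u = -2 + C1*exp(-t) + C2*exp(-2*t)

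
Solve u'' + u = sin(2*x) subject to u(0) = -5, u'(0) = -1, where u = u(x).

u = -5*cos(x) - sin(x)/3 - sin(2*x)/3

Characteristic equation r² + 1 = 0 has discriminant (0)² - 4·(1) = -4 < 0, so r = ± i.
Hence u_h = C1*cos(x) + C2*sin(x).
Try u_p = A*cos(2*x) + B*sin(2*x). Substituting and equating the coefficients of cos(2x) and sin(2x) gives A = 0, B = -1/3, so u_p = -sin(2*x)/3.
General solution: u = -sin(2*x)/3 + C1*cos(x) + C2*sin(x).
Apply the initial conditions: u(0) = C1 = -5 and u'(0) = -2/3 + C2 = -1. Solving gives C1 = -5, C2 = -1/3.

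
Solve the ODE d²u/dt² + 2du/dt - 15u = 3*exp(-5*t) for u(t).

Characteristic equation r² + 2r - 15 = 0 factors as (r - 3)(r + 5) = 0, so r = 3, -5.
Hence u_h = C1*exp(3*t) + C2*exp(-5*t).
Since exp(-5*t) solves the homogeneous equation (r = -5 is a root of multiplicity 1), multiply the trial by t. Try u_p = A*t*exp(-5*t). Substituting into the equation and dividing by exp(-5*t) gives A = -3/8, so u_p = -3*t*exp(-5*t)/8.

u = C1*exp(3*t) + C2*exp(-5*t) - 3*t*exp(-5*t)/8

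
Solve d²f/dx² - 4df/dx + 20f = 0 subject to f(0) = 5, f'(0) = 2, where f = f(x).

f = -2*exp(2*x)*sin(4*x) + 5*cos(4*x)*exp(2*x)

Characteristic equation r² - 4r + 20 = 0 has discriminant (-4)² - 4·(20) = -64 < 0, so r = 2 ± 4i.
Hence f_h = C1*cos(4*x)*exp(2*x) + C2*exp(2*x)*sin(4*x).
Apply the initial conditions: f(0) = C1 = 5 and f'(0) = 2*C1 + 4*C2 = 2. Solving gives C1 = 5, C2 = -2.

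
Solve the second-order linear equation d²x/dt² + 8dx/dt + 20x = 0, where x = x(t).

Characteristic equation r² + 8r + 20 = 0 has discriminant (8)² - 4·(20) = -16 < 0, so r = -4 ± 2i.
Hence x_h = C1*cos(2*t)*exp(-4*t) + C2*exp(-4*t)*sin(2*t).

x = C1*cos(2*t)*exp(-4*t) + C2*exp(-4*t)*sin(2*t)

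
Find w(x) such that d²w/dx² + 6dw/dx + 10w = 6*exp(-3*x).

w = 6*exp(-3*x) + C1*cos(x)*exp(-3*x) + C2*exp(-3*x)*sin(x)

Characteristic equation r² + 6r + 10 = 0 has discriminant (6)² - 4·(10) = -4 < 0, so r = -3 ± i.
Hence w_h = C1*cos(x)*exp(-3*x) + C2*exp(-3*x)*sin(x).
Try w_p = A*exp(-3*x). Substituting into the equation and dividing by exp(-3*x) gives A = 6, so w_p = 6*exp(-3*x).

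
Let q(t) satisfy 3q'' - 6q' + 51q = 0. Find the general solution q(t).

q = C1*cos(4*t)*exp(t) + C2*exp(t)*sin(4*t)

Divide through by 3: q'' - 2q' + 17q = 0.
Characteristic equation r² - 2r + 17 = 0 has discriminant (-2)² - 4·(17) = -64 < 0, so r = 1 ± 4i.
Hence q_h = C1*cos(4*t)*exp(t) + C2*exp(t)*sin(4*t).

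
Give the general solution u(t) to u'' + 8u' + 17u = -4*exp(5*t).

u = -2*exp(5*t)/41 + C1*cos(t)*exp(-4*t) + C2*exp(-4*t)*sin(t)

Characteristic equation r² + 8r + 17 = 0 has discriminant (8)² - 4·(17) = -4 < 0, so r = -4 ± i.
Hence u_h = C1*cos(t)*exp(-4*t) + C2*exp(-4*t)*sin(t).
Try u_p = A*exp(5*t). Substituting into the equation and dividing by exp(5*t) gives A = -2/41, so u_p = -2*exp(5*t)/41.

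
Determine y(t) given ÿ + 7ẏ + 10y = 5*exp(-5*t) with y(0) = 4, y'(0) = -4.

Characteristic equation r² + 7r + 10 = 0 factors as (r + 2)(r + 5) = 0, so r = -2, -5.
Hence y_h = C1*exp(-2*t) + C2*exp(-5*t).
Since exp(-5*t) solves the homogeneous equation (r = -5 is a root of multiplicity 1), multiply the trial by t. Try y_p = A*t*exp(-5*t). Substituting into the equation and dividing by exp(-5*t) gives A = -5/3, so y_p = -5*t*exp(-5*t)/3.
General solution: y = C1*exp(-2*t) + C2*exp(-5*t) - 5*t*exp(-5*t)/3.
Apply the initial conditions: y(0) = C1 + C2 = 4 and y'(0) = -5/3 - 5*C2 - 2*C1 = -4. Solving gives C1 = 53/9, C2 = -17/9.

y = -17*exp(-5*t)/9 + 53*exp(-2*t)/9 - 5*t*exp(-5*t)/3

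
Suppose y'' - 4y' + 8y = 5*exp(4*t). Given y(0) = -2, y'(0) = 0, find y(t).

y = 5*exp(4*t)/8 - 21*cos(2*t)*exp(2*t)/8 + 11*exp(2*t)*sin(2*t)/8

Characteristic equation r² - 4r + 8 = 0 has discriminant (-4)² - 4·(8) = -16 < 0, so r = 2 ± 2i.
Hence y_h = C1*cos(2*t)*exp(2*t) + C2*exp(2*t)*sin(2*t).
Try y_p = A*exp(4*t). Substituting into the equation and dividing by exp(4*t) gives A = 5/8, so y_p = 5*exp(4*t)/8.
General solution: y = 5*exp(4*t)/8 + C1*cos(2*t)*exp(2*t) + C2*exp(2*t)*sin(2*t).
Apply the initial conditions: y(0) = 5/8 + C1 = -2 and y'(0) = 5/2 + 2*C1 + 2*C2 = 0. Solving gives C1 = -21/8, C2 = 11/8.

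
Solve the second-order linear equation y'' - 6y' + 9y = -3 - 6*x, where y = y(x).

Characteristic equation r² - 6r + 9 = 0 has discriminant (-6)² - 4·(9) = 0, so r = 3 is a repeated root.
Hence y_h = (C1 + C2*x)*exp(3*x).
For the particular solution try y_p = A0 + A1*x. Substituting and matching coefficients of each power of x gives A0 = -7/9, A1 = -2/3, so y_p = -7/9 - 2*x/3.

y = -7/9 - 2*x/3 + C1*exp(3*x) + C2*x*exp(3*x)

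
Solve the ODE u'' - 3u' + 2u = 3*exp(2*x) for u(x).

u = C1*exp(2*x) + C2*exp(x) + 3*x*exp(2*x)

Characteristic equation r² - 3r + 2 = 0 factors as (r - 2)(r - 1) = 0, so r = 2, 1.
Hence u_h = C1*exp(2*x) + C2*exp(x).
Since exp(2*x) solves the homogeneous equation (r = 2 is a root of multiplicity 1), multiply the trial by x. Try u_p = A*x*exp(2*x). Substituting into the equation and dividing by exp(2*x) gives A = 3, so u_p = 3*x*exp(2*x).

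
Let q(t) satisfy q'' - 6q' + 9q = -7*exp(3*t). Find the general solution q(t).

q = C1*exp(3*t) - 7*t**2*exp(3*t)/2 + C2*t*exp(3*t)

Characteristic equation r² - 6r + 9 = 0 has discriminant (-6)² - 4·(9) = 0, so r = 3 is a repeated root.
Hence q_h = (C1 + C2*t)*exp(3*t).
Since exp(3*t) solves the homogeneous equation (r = 3 is a root of multiplicity 2), multiply the trial by t^2. Try q_p = A*t^2*exp(3*t). Substituting into the equation and dividing by exp(3*t) gives A = -7/2, so q_p = -7*t^2*exp(3*t)/2.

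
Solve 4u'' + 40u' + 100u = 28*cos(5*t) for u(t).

u = 7*sin(5*t)/50 + C1*exp(-5*t) + C2*t*exp(-5*t)

Divide through by 4: u'' + 10u' + 25u = 7*cos(5*t).
Characteristic equation r² + 10r + 25 = 0 has discriminant (10)² - 4·(25) = 0, so r = -5 is a repeated root.
Hence u_h = (C1 + C2*t)*exp(-5*t).
Try u_p = A*cos(5*t) + B*sin(5*t). Substituting and equating the coefficients of cos(5t) and sin(5t) gives A = 0, B = 7/50, so u_p = 7*sin(5*t)/50.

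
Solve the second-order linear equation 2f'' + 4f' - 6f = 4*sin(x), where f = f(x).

f = -2*sin(x)/5 - cos(x)/5 + C1*exp(x) + C2*exp(-3*x)

Divide through by 2: f'' + 2f' - 3f = 2*sin(x).
Characteristic equation r² + 2r - 3 = 0 factors as (r - 1)(r + 3) = 0, so r = 1, -3.
Hence f_h = C1*exp(x) + C2*exp(-3*x).
Try f_p = A*cos(x) + B*sin(x). Substituting and equating the coefficients of cos(x) and sin(x) gives A = -1/5, B = -2/5, so f_p = -2*sin(x)/5 - cos(x)/5.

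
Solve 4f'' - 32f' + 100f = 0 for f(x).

Divide through by 4: f'' - 8f' + 25f = 0.
Characteristic equation r² - 8r + 25 = 0 has discriminant (-8)² - 4·(25) = -36 < 0, so r = 4 ± 3i.
Hence f_h = C1*cos(3*x)*exp(4*x) + C2*exp(4*x)*sin(3*x).

f = C1*cos(3*x)*exp(4*x) + C2*exp(4*x)*sin(3*x)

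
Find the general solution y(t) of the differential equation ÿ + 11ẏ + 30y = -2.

Characteristic equation r² + 11r + 30 = 0 factors as (r + 6)(r + 5) = 0, so r = -6, -5.
Hence y_h = C1*exp(-6*t) + C2*exp(-5*t).
For the particular solution try y_p = A0. Substituting and matching coefficients of each power of t gives A0 = -1/15, so y_p = -1/15.

y = -1/15 + C1*exp(-6*t) + C2*exp(-5*t)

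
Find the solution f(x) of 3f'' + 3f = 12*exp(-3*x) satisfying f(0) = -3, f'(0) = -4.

Divide through by 3: f'' + f = 4*exp(-3*x).
Characteristic equation r² + 1 = 0 has discriminant (0)² - 4·(1) = -4 < 0, so r = ± i.
Hence f_h = C1*cos(x) + C2*sin(x).
Try f_p = A*exp(-3*x). Substituting into the equation and dividing by exp(-3*x) gives A = 2/5, so f_p = 2*exp(-3*x)/5.
General solution: f = 2*exp(-3*x)/5 + C1*cos(x) + C2*sin(x).
Apply the initial conditions: f(0) = 2/5 + C1 = -3 and f'(0) = -6/5 + C2 = -4. Solving gives C1 = -17/5, C2 = -14/5.

f = -17*cos(x)/5 - 14*sin(x)/5 + 2*exp(-3*x)/5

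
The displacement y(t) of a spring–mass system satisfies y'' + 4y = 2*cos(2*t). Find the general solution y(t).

Characteristic equation r² + 4 = 0 has discriminant (0)² - 4·(4) = -16 < 0, so r = ± 2i.
Hence y_h = C1*cos(2*t) + C2*sin(2*t).
Since ±2i are characteristic roots, multiply the trial by t. Try y_p = t*(A*cos(2*t) + B*sin(2*t)). Substituting and equating the coefficients of cos(2t) and sin(2t) gives A = 0, B = 1/2, so y_p = t*sin(2*t)/2.

y = C1*cos(2*t) + C2*sin(2*t) + t*sin(2*t)/2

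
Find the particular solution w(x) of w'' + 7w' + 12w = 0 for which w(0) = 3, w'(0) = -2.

w = -7*exp(-4*x) + 10*exp(-3*x)

Characteristic equation r² + 7r + 12 = 0 factors as (r + 3)(r + 4) = 0, so r = -3, -4.
Hence w_h = C1*exp(-3*x) + C2*exp(-4*x).
Apply the initial conditions: w(0) = C1 + C2 = 3 and w'(0) = -4*C2 - 3*C1 = -2. Solving gives C1 = 10, C2 = -7.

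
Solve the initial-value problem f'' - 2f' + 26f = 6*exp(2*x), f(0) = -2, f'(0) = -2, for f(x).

f = 3*exp(2*x)/13 - 29*cos(5*x)*exp(x)/13 - 3*exp(x)*sin(5*x)/65

Characteristic equation r² - 2r + 26 = 0 has discriminant (-2)² - 4·(26) = -100 < 0, so r = 1 ± 5i.
Hence f_h = C1*cos(5*x)*exp(x) + C2*exp(x)*sin(5*x).
Try f_p = A*exp(2*x). Substituting into the equation and dividing by exp(2*x) gives A = 3/13, so f_p = 3*exp(2*x)/13.
General solution: f = 3*exp(2*x)/13 + C1*cos(5*x)*exp(x) + C2*exp(x)*sin(5*x).
Apply the initial conditions: f(0) = 3/13 + C1 = -2 and f'(0) = 6/13 + C1 + 5*C2 = -2. Solving gives C1 = -29/13, C2 = -3/65.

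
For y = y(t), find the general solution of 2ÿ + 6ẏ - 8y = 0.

y = C1*exp(t) + C2*exp(-4*t)

Divide through by 2: y'' + 3y' - 4y = 0.
Characteristic equation r² + 3r - 4 = 0 factors as (r - 1)(r + 4) = 0, so r = 1, -4.
Hence y_h = C1*exp(t) + C2*exp(-4*t).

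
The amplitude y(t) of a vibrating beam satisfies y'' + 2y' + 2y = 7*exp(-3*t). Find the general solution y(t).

y = 7*exp(-3*t)/5 + C1*cos(t)*exp(-t) + C2*exp(-t)*sin(t)

Characteristic equation r² + 2r + 2 = 0 has discriminant (2)² - 4·(2) = -4 < 0, so r = -1 ± i.
Hence y_h = C1*cos(t)*exp(-t) + C2*exp(-t)*sin(t).
Try y_p = A*exp(-3*t). Substituting into the equation and dividing by exp(-3*t) gives A = 7/5, so y_p = 7*exp(-3*t)/5.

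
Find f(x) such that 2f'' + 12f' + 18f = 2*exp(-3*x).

f = C1*exp(-3*x) + x**2*exp(-3*x)/2 + C2*x*exp(-3*x)

Divide through by 2: f'' + 6f' + 9f = exp(-3*x).
Characteristic equation r² + 6r + 9 = 0 has discriminant (6)² - 4·(9) = 0, so r = -3 is a repeated root.
Hence f_h = (C1 + C2*x)*exp(-3*x).
Since exp(-3*x) solves the homogeneous equation (r = -3 is a root of multiplicity 2), multiply the trial by x^2. Try f_p = A*x^2*exp(-3*x). Substituting into the equation and dividing by exp(-3*x) gives A = 1/2, so f_p = x^2*exp(-3*x)/2.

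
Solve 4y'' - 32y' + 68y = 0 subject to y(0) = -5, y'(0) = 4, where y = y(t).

Divide through by 4: y'' - 8y' + 17y = 0.
Characteristic equation r² - 8r + 17 = 0 has discriminant (-8)² - 4·(17) = -4 < 0, so r = 4 ± i.
Hence y_h = C1*cos(t)*exp(4*t) + C2*exp(4*t)*sin(t).
Apply the initial conditions: y(0) = C1 = -5 and y'(0) = C2 + 4*C1 = 4. Solving gives C1 = -5, C2 = 24.

y = -5*cos(t)*exp(4*t) + 24*exp(4*t)*sin(t)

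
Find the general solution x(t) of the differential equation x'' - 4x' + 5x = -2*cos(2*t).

x = -2*cos(2*t)/65 + 16*sin(2*t)/65 + C1*cos(t)*exp(2*t) + C2*exp(2*t)*sin(t)

Characteristic equation r² - 4r + 5 = 0 has discriminant (-4)² - 4·(5) = -4 < 0, so r = 2 ± i.
Hence x_h = C1*cos(t)*exp(2*t) + C2*exp(2*t)*sin(t).
Try x_p = A*cos(2*t) + B*sin(2*t). Substituting and equating the coefficients of cos(2t) and sin(2t) gives A = -2/65, B = 16/65, so x_p = -2*cos(2*t)/65 + 16*sin(2*t)/65.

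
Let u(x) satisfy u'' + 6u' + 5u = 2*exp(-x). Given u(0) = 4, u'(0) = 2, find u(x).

Characteristic equation r² + 6r + 5 = 0 factors as (r + 5)(r + 1) = 0, so r = -5, -1.
Hence u_h = C1*exp(-5*x) + C2*exp(-x).
Since exp(-x) solves the homogeneous equation (r = -1 is a root of multiplicity 1), multiply the trial by x. Try u_p = A*x*exp(-x). Substituting into the equation and dividing by exp(-x) gives A = 1/2, so u_p = x*exp(-x)/2.
General solution: u = C1*exp(-5*x) + C2*exp(-x) + x*exp(-x)/2.
Apply the initial conditions: u(0) = C1 + C2 = 4 and u'(0) = 1/2 - C2 - 5*C1 = 2. Solving gives C1 = -11/8, C2 = 43/8.

u = -11*exp(-5*x)/8 + 43*exp(-x)/8 + x*exp(-x)/2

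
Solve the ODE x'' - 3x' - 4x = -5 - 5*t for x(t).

x = 5/16 + 5*t/4 + C1*exp(-t) + C2*exp(4*t)

Characteristic equation r² - 3r - 4 = 0 factors as (r + 1)(r - 4) = 0, so r = -1, 4.
Hence x_h = C1*exp(-t) + C2*exp(4*t).
For the particular solution try x_p = A0 + A1*t. Substituting and matching coefficients of each power of t gives A0 = 5/16, A1 = 5/4, so x_p = 5/16 + 5*t/4.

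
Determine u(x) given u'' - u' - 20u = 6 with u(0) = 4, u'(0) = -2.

u = -3/10 + 47*exp(-4*x)/18 + 76*exp(5*x)/45

Characteristic equation r² - r - 20 = 0 factors as (r + 4)(r - 5) = 0, so r = -4, 5.
Hence u_h = C1*exp(-4*x) + C2*exp(5*x).
For the particular solution try u_p = A0. Substituting and matching coefficients of each power of x gives A0 = -3/10, so u_p = -3/10.
General solution: u = -3/10 + C1*exp(-4*x) + C2*exp(5*x).
Apply the initial conditions: u(0) = -3/10 + C1 + C2 = 4 and u'(0) = -4*C1 + 5*C2 = -2. Solving gives C1 = 47/18, C2 = 76/45.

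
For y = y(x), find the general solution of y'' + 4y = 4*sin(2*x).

Characteristic equation r² + 4 = 0 has discriminant (0)² - 4·(4) = -16 < 0, so r = ± 2i.
Hence y_h = C1*cos(2*x) + C2*sin(2*x).
Since ±2i are characteristic roots, multiply the trial by x. Try y_p = x*(A*cos(2*x) + B*sin(2*x)). Substituting and equating the coefficients of cos(2x) and sin(2x) gives A = -1, B = 0, so y_p = -x*cos(2*x).

y = C1*cos(2*x) + C2*sin(2*x) - x*cos(2*x)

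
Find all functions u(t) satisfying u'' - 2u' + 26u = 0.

Characteristic equation r² - 2r + 26 = 0 has discriminant (-2)² - 4·(26) = -100 < 0, so r = 1 ± 5i.
Hence u_h = C1*cos(5*t)*exp(t) + C2*exp(t)*sin(5*t).

u = C1*cos(5*t)*exp(t) + C2*exp(t)*sin(5*t)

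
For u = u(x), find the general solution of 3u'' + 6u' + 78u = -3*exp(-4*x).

u = -exp(-4*x)/34 + C1*cos(5*x)*exp(-x) + C2*exp(-x)*sin(5*x)

Divide through by 3: u'' + 2u' + 26u = -exp(-4*x).
Characteristic equation r² + 2r + 26 = 0 has discriminant (2)² - 4·(26) = -100 < 0, so r = -1 ± 5i.
Hence u_h = C1*cos(5*x)*exp(-x) + C2*exp(-x)*sin(5*x).
Try u_p = A*exp(-4*x). Substituting into the equation and dividing by exp(-4*x) gives A = -1/34, so u_p = -exp(-4*x)/34.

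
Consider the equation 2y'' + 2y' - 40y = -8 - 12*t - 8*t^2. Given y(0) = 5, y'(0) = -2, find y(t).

Divide through by 2: y'' + y' - 20y = -4 - 6*t - 4*t^2.
Characteristic equation r² + r - 20 = 0 factors as (r - 4)(r + 5) = 0, so r = 4, -5.
Hence y_h = C1*exp(4*t) + C2*exp(-5*t).
For the particular solution try y_p = A0 + A1*t + A2*t^2. Substituting and matching coefficients of each power of t gives A0 = 59/250, A1 = 8/25, A2 = 1/5, so y_p = 59/250 + t^2/5 + 8*t/25.
General solution: y = 59/250 + t^2/5 + 8*t/25 + C1*exp(4*t) + C2*exp(-5*t).
Apply the initial conditions: y(0) = 59/250 + C1 + C2 = 5 and y'(0) = 8/25 - 5*C2 + 4*C1 = -2. Solving gives C1 = 43/18, C2 = 2672/1125.

y = 59/250 + t**2/5 + 8*t/25 + 43*exp(4*t)/18 + 2672*exp(-5*t)/1125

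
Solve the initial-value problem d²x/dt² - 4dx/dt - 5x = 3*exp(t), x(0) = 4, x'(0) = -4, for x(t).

Characteristic equation r² - 4r - 5 = 0 factors as (r - 5)(r + 1) = 0, so r = 5, -1.
Hence x_h = C1*exp(5*t) + C2*exp(-t).
Try x_p = A*exp(t). Substituting into the equation and dividing by exp(t) gives A = -3/8, so x_p = -3*exp(t)/8.
General solution: x = -3*exp(t)/8 + C1*exp(5*t) + C2*exp(-t).
Apply the initial conditions: x(0) = -3/8 + C1 + C2 = 4 and x'(0) = -3/8 - C2 + 5*C1 = -4. Solving gives C1 = 1/8, C2 = 17/4.

x = -3*exp(t)/8 + exp(5*t)/8 + 17*exp(-t)/4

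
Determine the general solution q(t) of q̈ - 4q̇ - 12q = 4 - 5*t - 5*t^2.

Characteristic equation r² - 4r - 12 = 0 factors as (r - 6)(r + 2) = 0, so r = 6, -2.
Hence q_h = C1*exp(6*t) + C2*exp(-2*t).
For the particular solution try q_p = A0 + A1*t + A2*t^2. Substituting and matching coefficients of each power of t gives A0 = -67/216, A1 = 5/36, A2 = 5/12, so q_p = -67/216 + 5*t^2/12 + 5*t/36.

q = -67/216 + 5*t**2/12 + 5*t/36 + C1*exp(6*t) + C2*exp(-2*t)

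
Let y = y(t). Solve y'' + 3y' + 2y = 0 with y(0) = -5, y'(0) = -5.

Characteristic equation r² + 3r + 2 = 0 factors as (r + 2)(r + 1) = 0, so r = -2, -1.
Hence y_h = C1*exp(-2*t) + C2*exp(-t).
Apply the initial conditions: y(0) = C1 + C2 = -5 and y'(0) = -C2 - 2*C1 = -5. Solving gives C1 = 10, C2 = -15.

y = -15*exp(-t) + 10*exp(-2*t)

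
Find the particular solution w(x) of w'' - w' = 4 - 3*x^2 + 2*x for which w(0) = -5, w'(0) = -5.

w = x**3 - 5*exp(x) + 2*x**2

Characteristic equation r² - r = 0 factors as (r - 1)r = 0, so r = 1, 0.
Hence w_h = C1*exp(x) + C2.
Since 0 is a characteristic root (multiplicity 1), multiply the polynomial trial by x: try w_p = x*(A0 + A1*x + A2*x^2). Substituting and matching coefficients of each power of x gives A0 = 0, A1 = 2, A2 = 1, so w_p = x^3 + 2*x^2.
General solution: w = C2 + x^3 + 2*x^2 + C1*exp(x).
Apply the initial conditions: w(0) = C1 + C2 = -5 and w'(0) = C1 = -5. Solving gives C1 = -5, C2 = 0.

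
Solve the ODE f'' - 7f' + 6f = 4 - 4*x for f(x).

f = -1/9 - 2*x/3 + C1*exp(x) + C2*exp(6*x)

Characteristic equation r² - 7r + 6 = 0 factors as (r - 1)(r - 6) = 0, so r = 1, 6.
Hence f_h = C1*exp(x) + C2*exp(6*x).
For the particular solution try f_p = A0 + A1*x. Substituting and matching coefficients of each power of x gives A0 = -1/9, A1 = -2/3, so f_p = -1/9 - 2*x/3.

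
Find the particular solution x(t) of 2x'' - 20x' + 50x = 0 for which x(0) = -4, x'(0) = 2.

Divide through by 2: x'' - 10x' + 25x = 0.
Characteristic equation r² - 10r + 25 = 0 has discriminant (-10)² - 4·(25) = 0, so r = 5 is a repeated root.
Hence x_h = (C1 + C2*t)*exp(5*t).
Apply the initial conditions: x(0) = C1 = -4 and x'(0) = C2 + 5*C1 = 2. Solving gives C1 = -4, C2 = 22.

x = -4*exp(5*t) + 22*t*exp(5*t)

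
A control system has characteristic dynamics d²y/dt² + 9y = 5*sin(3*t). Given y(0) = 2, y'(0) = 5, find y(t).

Characteristic equation r² + 9 = 0 has discriminant (0)² - 4·(9) = -36 < 0, so r = ± 3i.
Hence y_h = C1*cos(3*t) + C2*sin(3*t).
Since ±3i are characteristic roots, multiply the trial by t. Try y_p = t*(A*cos(3*t) + B*sin(3*t)). Substituting and equating the coefficients of cos(3t) and sin(3t) gives A = -5/6, B = 0, so y_p = -5*t*cos(3*t)/6.
General solution: y = C1*cos(3*t) + C2*sin(3*t) - 5*t*cos(3*t)/6.
Apply the initial conditions: y(0) = C1 = 2 and y'(0) = -5/6 + 3*C2 = 5. Solving gives C1 = 2, C2 = 35/18.

y = 2*cos(3*t) + 35*sin(3*t)/18 - 5*t*cos(3*t)/6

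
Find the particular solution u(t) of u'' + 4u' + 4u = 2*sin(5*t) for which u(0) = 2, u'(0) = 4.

Characteristic equation r² + 4r + 4 = 0 has discriminant (4)² - 4·(4) = 0, so r = -2 is a repeated root.
Hence u_h = (C1 + C2*t)*exp(-2*t).
Try u_p = A*cos(5*t) + B*sin(5*t). Substituting and equating the coefficients of cos(5t) and sin(5t) gives A = -40/841, B = -42/841, so u_p = -42*sin(5*t)/841 - 40*cos(5*t)/841.
General solution: u = -42*sin(5*t)/841 - 40*cos(5*t)/841 + C1*exp(-2*t) + C2*t*exp(-2*t).
Apply the initial conditions: u(0) = -40/841 + C1 = 2 and u'(0) = -210/841 + C2 - 2*C1 = 4. Solving gives C1 = 1722/841, C2 = 242/29.

u = -42*sin(5*t)/841 - 40*cos(5*t)/841 + 1722*exp(-2*t)/841 + 242*t*exp(-2*t)/29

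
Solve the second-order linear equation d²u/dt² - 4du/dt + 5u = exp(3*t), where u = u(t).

Characteristic equation r² - 4r + 5 = 0 has discriminant (-4)² - 4·(5) = -4 < 0, so r = 2 ± i.
Hence u_h = C1*cos(t)*exp(2*t) + C2*exp(2*t)*sin(t).
Try u_p = A*exp(3*t). Substituting into the equation and dividing by exp(3*t) gives A = 1/2, so u_p = exp(3*t)/2.

u = exp(3*t)/2 + C1*cos(t)*exp(2*t) + C2*exp(2*t)*sin(t)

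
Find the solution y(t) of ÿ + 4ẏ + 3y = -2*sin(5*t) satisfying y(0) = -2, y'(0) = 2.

y = -57*exp(-t)/26 + 5*exp(-3*t)/34 + 10*cos(5*t)/221 + 11*sin(5*t)/221

Characteristic equation r² + 4r + 3 = 0 factors as (r + 3)(r + 1) = 0, so r = -3, -1.
Hence y_h = C1*exp(-3*t) + C2*exp(-t).
Try y_p = A*cos(5*t) + B*sin(5*t). Substituting and equating the coefficients of cos(5t) and sin(5t) gives A = 10/221, B = 11/221, so y_p = 10*cos(5*t)/221 + 11*sin(5*t)/221.
General solution: y = 10*cos(5*t)/221 + 11*sin(5*t)/221 + C1*exp(-3*t) + C2*exp(-t).
Apply the initial conditions: y(0) = 10/221 + C1 + C2 = -2 and y'(0) = 55/221 - C2 - 3*C1 = 2. Solving gives C1 = 5/34, C2 = -57/26.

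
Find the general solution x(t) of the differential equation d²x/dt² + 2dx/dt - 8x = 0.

x = C1*exp(2*t) + C2*exp(-4*t)

Characteristic equation r² + 2r - 8 = 0 factors as (r - 2)(r + 4) = 0, so r = 2, -4.
Hence x_h = C1*exp(2*t) + C2*exp(-4*t).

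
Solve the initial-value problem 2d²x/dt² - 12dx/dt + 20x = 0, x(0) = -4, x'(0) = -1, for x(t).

Divide through by 2: x'' - 6x' + 10x = 0.
Characteristic equation r² - 6r + 10 = 0 has discriminant (-6)² - 4·(10) = -4 < 0, so r = 3 ± i.
Hence x_h = C1*cos(t)*exp(3*t) + C2*exp(3*t)*sin(t).
Apply the initial conditions: x(0) = C1 = -4 and x'(0) = C2 + 3*C1 = -1. Solving gives C1 = -4, C2 = 11.

x = -4*cos(t)*exp(3*t) + 11*exp(3*t)*sin(t)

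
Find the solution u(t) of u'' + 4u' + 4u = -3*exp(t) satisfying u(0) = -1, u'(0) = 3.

u = -2*exp(-2*t)/3 - exp(t)/3 + 2*t*exp(-2*t)

Characteristic equation r² + 4r + 4 = 0 has discriminant (4)² - 4·(4) = 0, so r = -2 is a repeated root.
Hence u_h = (C1 + C2*t)*exp(-2*t).
Try u_p = A*exp(t). Substituting into the equation and dividing by exp(t) gives A = -1/3, so u_p = -exp(t)/3.
General solution: u = -exp(t)/3 + C1*exp(-2*t) + C2*t*exp(-2*t).
Apply the initial conditions: u(0) = -1/3 + C1 = -1 and u'(0) = -1/3 + C2 - 2*C1 = 3. Solving gives C1 = -2/3, C2 = 2.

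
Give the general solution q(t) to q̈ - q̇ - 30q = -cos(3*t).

q = sin(3*t)/510 + 13*cos(3*t)/510 + C1*exp(-5*t) + C2*exp(6*t)

Characteristic equation r² - r - 30 = 0 factors as (r + 5)(r - 6) = 0, so r = -5, 6.
Hence q_h = C1*exp(-5*t) + C2*exp(6*t).
Try q_p = A*cos(3*t) + B*sin(3*t). Substituting and equating the coefficients of cos(3t) and sin(3t) gives A = 13/510, B = 1/510, so q_p = sin(3*t)/510 + 13*cos(3*t)/510.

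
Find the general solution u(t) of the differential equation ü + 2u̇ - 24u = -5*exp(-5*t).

Characteristic equation r² + 2r - 24 = 0 factors as (r - 4)(r + 6) = 0, so r = 4, -6.
Hence u_h = C1*exp(4*t) + C2*exp(-6*t).
Try u_p = A*exp(-5*t). Substituting into the equation and dividing by exp(-5*t) gives A = 5/9, so u_p = 5*exp(-5*t)/9.

u = 5*exp(-5*t)/9 + C1*exp(4*t) + C2*exp(-6*t)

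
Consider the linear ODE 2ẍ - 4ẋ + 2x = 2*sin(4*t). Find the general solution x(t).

x = -15*sin(4*t)/289 + 8*cos(4*t)/289 + C1*exp(t) + C2*t*exp(t)

Divide through by 2: x'' - 2x' + x = sin(4*t).
Characteristic equation r² - 2r + 1 = 0 has discriminant (-2)² - 4·(1) = 0, so r = 1 is a repeated root.
Hence x_h = (C1 + C2*t)*exp(t).
Try x_p = A*cos(4*t) + B*sin(4*t). Substituting and equating the coefficients of cos(4t) and sin(4t) gives A = 8/289, B = -15/289, so x_p = -15*sin(4*t)/289 + 8*cos(4*t)/289.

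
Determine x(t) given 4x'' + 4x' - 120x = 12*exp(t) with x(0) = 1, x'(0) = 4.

Divide through by 4: x'' + x' - 30x = 3*exp(t).
Characteristic equation r² + r - 30 = 0 factors as (r - 5)(r + 6) = 0, so r = 5, -6.
Hence x_h = C1*exp(5*t) + C2*exp(-6*t).
Try x_p = A*exp(t). Substituting into the equation and dividing by exp(t) gives A = -3/28, so x_p = -3*exp(t)/28.
General solution: x = -3*exp(t)/28 + C1*exp(5*t) + C2*exp(-6*t).
Apply the initial conditions: x(0) = -3/28 + C1 + C2 = 1 and x'(0) = -3/28 - 6*C2 + 5*C1 = 4. Solving gives C1 = 43/44, C2 = 10/77.

x = -3*exp(t)/28 + 10*exp(-6*t)/77 + 43*exp(5*t)/44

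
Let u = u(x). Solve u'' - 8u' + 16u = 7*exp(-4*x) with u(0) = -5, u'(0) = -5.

u = -327*exp(4*x)/64 + 7*exp(-4*x)/64 + 127*x*exp(4*x)/8

Characteristic equation r² - 8r + 16 = 0 has discriminant (-8)² - 4·(16) = 0, so r = 4 is a repeated root.
Hence u_h = (C1 + C2*x)*exp(4*x).
Try u_p = A*exp(-4*x). Substituting into the equation and dividing by exp(-4*x) gives A = 7/64, so u_p = 7*exp(-4*x)/64.
General solution: u = 7*exp(-4*x)/64 + C1*exp(4*x) + C2*x*exp(4*x).
Apply the initial conditions: u(0) = 7/64 + C1 = -5 and u'(0) = -7/16 + C2 + 4*C1 = -5. Solving gives C1 = -327/64, C2 = 127/8.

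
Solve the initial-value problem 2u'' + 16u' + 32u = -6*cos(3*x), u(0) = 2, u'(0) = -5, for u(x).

u = -72*sin(3*x)/625 - 21*cos(3*x)/625 + 1271*exp(-4*x)/625 + 87*x*exp(-4*x)/25

Divide through by 2: u'' + 8u' + 16u = -3*cos(3*x).
Characteristic equation r² + 8r + 16 = 0 has discriminant (8)² - 4·(16) = 0, so r = -4 is a repeated root.
Hence u_h = (C1 + C2*x)*exp(-4*x).
Try u_p = A*cos(3*x) + B*sin(3*x). Substituting and equating the coefficients of cos(3x) and sin(3x) gives A = -21/625, B = -72/625, so u_p = -72*sin(3*x)/625 - 21*cos(3*x)/625.
General solution: u = -72*sin(3*x)/625 - 21*cos(3*x)/625 + C1*exp(-4*x) + C2*x*exp(-4*x).
Apply the initial conditions: u(0) = -21/625 + C1 = 2 and u'(0) = -216/625 + C2 - 4*C1 = -5. Solving gives C1 = 1271/625, C2 = 87/25.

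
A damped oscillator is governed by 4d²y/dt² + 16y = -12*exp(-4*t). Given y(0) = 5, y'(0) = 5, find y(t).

y = -3*exp(-4*t)/20 + 11*sin(2*t)/5 + 103*cos(2*t)/20

Divide through by 4: y'' + 4y = -3*exp(-4*t).
Characteristic equation r² + 4 = 0 has discriminant (0)² - 4·(4) = -16 < 0, so r = ± 2i.
Hence y_h = C1*cos(2*t) + C2*sin(2*t).
Try y_p = A*exp(-4*t). Substituting into the equation and dividing by exp(-4*t) gives A = -3/20, so y_p = -3*exp(-4*t)/20.
General solution: y = -3*exp(-4*t)/20 + C1*cos(2*t) + C2*sin(2*t).
Apply the initial conditions: y(0) = -3/20 + C1 = 5 and y'(0) = 3/5 + 2*C2 = 5. Solving gives C1 = 103/20, C2 = 11/5.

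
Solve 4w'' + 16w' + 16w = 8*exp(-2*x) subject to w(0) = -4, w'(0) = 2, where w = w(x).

w = -4*exp(-2*x) + x**2*exp(-2*x) - 6*x*exp(-2*x)

Divide through by 4: w'' + 4w' + 4w = 2*exp(-2*x).
Characteristic equation r² + 4r + 4 = 0 has discriminant (4)² - 4·(4) = 0, so r = -2 is a repeated root.
Hence w_h = (C1 + C2*x)*exp(-2*x).
Since exp(-2*x) solves the homogeneous equation (r = -2 is a root of multiplicity 2), multiply the trial by x^2. Try w_p = A*x^2*exp(-2*x). Substituting into the equation and dividing by exp(-2*x) gives A = 1, so w_p = x^2*exp(-2*x).
General solution: w = C1*exp(-2*x) + x^2*exp(-2*x) + C2*x*exp(-2*x).
Apply the initial conditions: w(0) = C1 = -4 and w'(0) = C2 - 2*C1 = 2. Solving gives C1 = -4, C2 = -6.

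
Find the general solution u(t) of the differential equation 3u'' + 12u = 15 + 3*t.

Divide through by 3: u'' + 4u = 5 + t.
Characteristic equation r² + 4 = 0 has discriminant (0)² - 4·(4) = -16 < 0, so r = ± 2i.
Hence u_h = C1*cos(2*t) + C2*sin(2*t).
For the particular solution try u_p = A0 + A1*t. Substituting and matching coefficients of each power of t gives A0 = 5/4, A1 = 1/4, so u_p = 5/4 + t/4.

u = 5/4 + t/4 + C1*cos(2*t) + C2*sin(2*t)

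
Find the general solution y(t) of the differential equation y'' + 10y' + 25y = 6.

y = 6/25 + C1*exp(-5*t) + C2*t*exp(-5*t)

Characteristic equation r² + 10r + 25 = 0 has discriminant (10)² - 4·(25) = 0, so r = -5 is a repeated root.
Hence y_h = (C1 + C2*t)*exp(-5*t).
For the particular solution try y_p = A0. Substituting and matching coefficients of each power of t gives A0 = 6/25, so y_p = 6/25.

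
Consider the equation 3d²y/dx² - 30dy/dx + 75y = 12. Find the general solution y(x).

Divide through by 3: y'' - 10y' + 25y = 4.
Characteristic equation r² - 10r + 25 = 0 has discriminant (-10)² - 4·(25) = 0, so r = 5 is a repeated root.
Hence y_h = (C1 + C2*x)*exp(5*x).
For the particular solution try y_p = A0. Substituting and matching coefficients of each power of x gives A0 = 4/25, so y_p = 4/25.

y = 4/25 + C1*exp(5*x) + C2*x*exp(5*x)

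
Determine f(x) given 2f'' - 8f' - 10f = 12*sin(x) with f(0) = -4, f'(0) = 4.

Divide through by 2: f'' - 4f' - 5f = 6*sin(x).
Characteristic equation r² - 4r - 5 = 0 factors as (r + 1)(r - 5) = 0, so r = -1, 5.
Hence f_h = C1*exp(-x) + C2*exp(5*x).
Try f_p = A*cos(x) + B*sin(x). Substituting and equating the coefficients of cos(x) and sin(x) gives A = 6/13, B = -9/13, so f_p = -9*sin(x)/13 + 6*cos(x)/13.
General solution: f = -9*sin(x)/13 + 6*cos(x)/13 + C1*exp(-x) + C2*exp(5*x).
Apply the initial conditions: f(0) = 6/13 + C1 + C2 = -4 and f'(0) = -9/13 - C1 + 5*C2 = 4. Solving gives C1 = -9/2, C2 = 1/26.

f = -9*exp(-x)/2 - 9*sin(x)/13 + exp(5*x)/26 + 6*cos(x)/13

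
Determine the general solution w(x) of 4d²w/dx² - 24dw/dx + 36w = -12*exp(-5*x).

w = -3*exp(-5*x)/64 + C1*exp(3*x) + C2*x*exp(3*x)

Divide through by 4: w'' - 6w' + 9w = -3*exp(-5*x).
Characteristic equation r² - 6r + 9 = 0 has discriminant (-6)² - 4·(9) = 0, so r = 3 is a repeated root.
Hence w_h = (C1 + C2*x)*exp(3*x).
Try w_p = A*exp(-5*x). Substituting into the equation and dividing by exp(-5*x) gives A = -3/64, so w_p = -3*exp(-5*x)/64.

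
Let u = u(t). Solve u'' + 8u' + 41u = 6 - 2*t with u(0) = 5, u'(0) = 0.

u = 262/1681 - 2*t/41 + 8143*cos(5*t)*exp(-4*t)/1681 + 32654*exp(-4*t)*sin(5*t)/8405

Characteristic equation r² + 8r + 41 = 0 has discriminant (8)² - 4·(41) = -100 < 0, so r = -4 ± 5i.
Hence u_h = C1*cos(5*t)*exp(-4*t) + C2*exp(-4*t)*sin(5*t).
For the particular solution try u_p = A0 + A1*t. Substituting and matching coefficients of each power of t gives A0 = 262/1681, A1 = -2/41, so u_p = 262/1681 - 2*t/41.
General solution: u = 262/1681 - 2*t/41 + C1*cos(5*t)*exp(-4*t) + C2*exp(-4*t)*sin(5*t).
Apply the initial conditions: u(0) = 262/1681 + C1 = 5 and u'(0) = -2/41 - 4*C1 + 5*C2 = 0. Solving gives C1 = 8143/1681, C2 = 32654/8405.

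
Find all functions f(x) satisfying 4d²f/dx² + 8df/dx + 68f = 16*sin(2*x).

f = -16*cos(2*x)/185 + 52*sin(2*x)/185 + C1*cos(4*x)*exp(-x) + C2*exp(-x)*sin(4*x)

Divide through by 4: f'' + 2f' + 17f = 4*sin(2*x).
Characteristic equation r² + 2r + 17 = 0 has discriminant (2)² - 4·(17) = -64 < 0, so r = -1 ± 4i.
Hence f_h = C1*cos(4*x)*exp(-x) + C2*exp(-x)*sin(4*x).
Try f_p = A*cos(2*x) + B*sin(2*x). Substituting and equating the coefficients of cos(2x) and sin(2x) gives A = -16/185, B = 52/185, so f_p = -16*cos(2*x)/185 + 52*sin(2*x)/185.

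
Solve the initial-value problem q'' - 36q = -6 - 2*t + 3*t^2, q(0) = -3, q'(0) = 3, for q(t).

q = 35/216 - 577*exp(6*t)/432 - 263*exp(-6*t)/144 - t**2/12 + t/18

Characteristic equation r² - 36 = 0 factors as (r + 6)(r - 6) = 0, so r = -6, 6.
Hence q_h = C1*exp(-6*t) + C2*exp(6*t).
For the particular solution try q_p = A0 + A1*t + A2*t^2. Substituting and matching coefficients of each power of t gives A0 = 35/216, A1 = 1/18, A2 = -1/12, so q_p = 35/216 - t^2/12 + t/18.
General solution: q = 35/216 - t^2/12 + t/18 + C1*exp(-6*t) + C2*exp(6*t).
Apply the initial conditions: q(0) = 35/216 + C1 + C2 = -3 and q'(0) = 1/18 - 6*C1 + 6*C2 = 3. Solving gives C1 = -263/144, C2 = -577/432.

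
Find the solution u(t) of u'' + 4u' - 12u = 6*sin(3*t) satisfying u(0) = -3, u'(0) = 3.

Characteristic equation r² + 4r - 12 = 0 factors as (r - 2)(r + 6) = 0, so r = 2, -6.
Hence u_h = C1*exp(2*t) + C2*exp(-6*t).
Try u_p = A*cos(3*t) + B*sin(3*t). Substituting and equating the coefficients of cos(3t) and sin(3t) gives A = -8/65, B = -14/65, so u_p = -14*sin(3*t)/65 - 8*cos(3*t)/65.
General solution: u = -14*sin(3*t)/65 - 8*cos(3*t)/65 + C1*exp(2*t) + C2*exp(-6*t).
Apply the initial conditions: u(0) = -8/65 + C1 + C2 = -3 and u'(0) = -42/65 - 6*C2 + 2*C1 = 3. Solving gives C1 = -177/104, C2 = -47/40.

u = -177*exp(2*t)/104 - 47*exp(-6*t)/40 - 14*sin(3*t)/65 - 8*cos(3*t)/65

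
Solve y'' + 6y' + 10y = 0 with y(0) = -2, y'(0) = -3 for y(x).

y = -9*exp(-3*x)*sin(x) - 2*cos(x)*exp(-3*x)

Characteristic equation r² + 6r + 10 = 0 has discriminant (6)² - 4·(10) = -4 < 0, so r = -3 ± i.
Hence y_h = C1*cos(x)*exp(-3*x) + C2*exp(-3*x)*sin(x).
Apply the initial conditions: y(0) = C1 = -2 and y'(0) = C2 - 3*C1 = -3. Solving gives C1 = -2, C2 = -9.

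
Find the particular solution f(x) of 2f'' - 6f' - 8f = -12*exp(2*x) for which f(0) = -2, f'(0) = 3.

Divide through by 2: f'' - 3f' - 4f = -6*exp(2*x).
Characteristic equation r² - 3r - 4 = 0 factors as (r + 1)(r - 4) = 0, so r = -1, 4.
Hence f_h = C1*exp(-x) + C2*exp(4*x).
Try f_p = A*exp(2*x). Substituting into the equation and dividing by exp(2*x) gives A = 1, so f_p = exp(2*x).
General solution: f = C1*exp(-x) + C2*exp(4*x) + exp(2*x).
Apply the initial conditions: f(0) = 1 + C1 + C2 = -2 and f'(0) = 2 - C1 + 4*C2 = 3. Solving gives C1 = -13/5, C2 = -2/5.

f = -13*exp(-x)/5 - 2*exp(4*x)/5 + exp(2*x)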